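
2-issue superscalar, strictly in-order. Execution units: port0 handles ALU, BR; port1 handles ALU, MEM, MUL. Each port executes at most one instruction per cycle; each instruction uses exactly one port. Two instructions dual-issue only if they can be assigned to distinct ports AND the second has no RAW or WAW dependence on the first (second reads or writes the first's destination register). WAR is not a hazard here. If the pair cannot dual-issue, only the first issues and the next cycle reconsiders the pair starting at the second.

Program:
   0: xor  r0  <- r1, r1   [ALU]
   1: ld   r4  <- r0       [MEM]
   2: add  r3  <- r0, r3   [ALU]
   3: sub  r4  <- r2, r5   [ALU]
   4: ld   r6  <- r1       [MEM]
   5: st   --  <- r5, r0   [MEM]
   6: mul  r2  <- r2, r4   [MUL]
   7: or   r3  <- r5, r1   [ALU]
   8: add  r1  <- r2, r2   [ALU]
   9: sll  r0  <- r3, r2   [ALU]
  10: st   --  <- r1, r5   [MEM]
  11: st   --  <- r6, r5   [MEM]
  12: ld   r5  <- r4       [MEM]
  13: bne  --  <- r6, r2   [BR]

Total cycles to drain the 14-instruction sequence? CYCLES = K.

CYCLES = 9

  cy0 -> i0 (xor) RAW r0
  cy1 -> i1/i2 (ld+add) 2-wide
  cy2 -> i3/i4 (sub+ld) 2-wide
  cy3 -> i5 (st) no-port MEM/MUL
  cy4 -> i6/i7 (mul+or) 2-wide
  cy5 -> i8/i9 (add+sll) 2-wide
  cy6 -> i10 (st) no-port MEM/MEM
  cy7 -> i11 (st) no-port MEM/MEM
  cy8 -> i12/i13 (ld+bne) 2-wide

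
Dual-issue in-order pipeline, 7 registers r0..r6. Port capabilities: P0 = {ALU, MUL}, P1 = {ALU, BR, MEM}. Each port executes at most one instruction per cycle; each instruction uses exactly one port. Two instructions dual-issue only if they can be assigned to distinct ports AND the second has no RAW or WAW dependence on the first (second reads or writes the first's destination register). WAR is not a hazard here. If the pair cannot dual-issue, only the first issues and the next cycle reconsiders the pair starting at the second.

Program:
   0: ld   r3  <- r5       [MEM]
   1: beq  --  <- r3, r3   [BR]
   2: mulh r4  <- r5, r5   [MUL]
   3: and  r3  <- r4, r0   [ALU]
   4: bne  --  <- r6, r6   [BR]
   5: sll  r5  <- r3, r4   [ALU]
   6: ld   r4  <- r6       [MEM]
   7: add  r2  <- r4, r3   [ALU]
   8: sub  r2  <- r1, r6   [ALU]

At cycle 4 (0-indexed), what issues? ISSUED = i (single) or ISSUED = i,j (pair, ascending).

[0] i0  ld.MEM  -- no-port MEM/BR
[1] i1,i2  beq.BR+mulh.MUL  -- dual
[2] i3,i4  and.ALU+bne.BR  -- dual
[3] i5,i6  sll.ALU+ld.MEM  -- dual
[4] i7  add.ALU  -- WAW r2
[5] i8  sub.ALU  -- tail

ISSUED = 7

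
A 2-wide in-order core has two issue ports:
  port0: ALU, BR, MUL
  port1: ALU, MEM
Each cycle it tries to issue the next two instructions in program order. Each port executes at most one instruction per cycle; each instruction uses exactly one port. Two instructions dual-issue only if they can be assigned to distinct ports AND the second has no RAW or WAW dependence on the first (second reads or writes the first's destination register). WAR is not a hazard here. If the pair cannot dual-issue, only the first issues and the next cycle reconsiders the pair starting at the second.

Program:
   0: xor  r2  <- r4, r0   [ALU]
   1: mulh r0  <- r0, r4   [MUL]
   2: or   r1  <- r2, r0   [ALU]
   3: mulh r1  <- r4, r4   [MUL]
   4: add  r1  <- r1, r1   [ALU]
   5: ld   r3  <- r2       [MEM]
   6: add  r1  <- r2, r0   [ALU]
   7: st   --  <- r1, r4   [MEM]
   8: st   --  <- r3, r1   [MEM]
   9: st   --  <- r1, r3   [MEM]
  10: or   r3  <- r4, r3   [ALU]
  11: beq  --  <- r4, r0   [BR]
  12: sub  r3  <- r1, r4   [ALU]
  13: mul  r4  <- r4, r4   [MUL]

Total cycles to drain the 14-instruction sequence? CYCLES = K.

[0] i0+i1  xor+mulh  -- pair
[1] i2  or  -- WAW r1
[2] i3  mulh  -- RAW+WAW r1
[3] i4+i5  add+ld  -- pair
[4] i6  add  -- RAW r1
[5] i7  st  -- no-port MEM/MEM
[6] i8  st  -- no-port MEM/MEM
[7] i9+i10  st+or  -- pair
[8] i11+i12  beq+sub  -- pair
[9] i13  mul  -- tail

CYCLES = 10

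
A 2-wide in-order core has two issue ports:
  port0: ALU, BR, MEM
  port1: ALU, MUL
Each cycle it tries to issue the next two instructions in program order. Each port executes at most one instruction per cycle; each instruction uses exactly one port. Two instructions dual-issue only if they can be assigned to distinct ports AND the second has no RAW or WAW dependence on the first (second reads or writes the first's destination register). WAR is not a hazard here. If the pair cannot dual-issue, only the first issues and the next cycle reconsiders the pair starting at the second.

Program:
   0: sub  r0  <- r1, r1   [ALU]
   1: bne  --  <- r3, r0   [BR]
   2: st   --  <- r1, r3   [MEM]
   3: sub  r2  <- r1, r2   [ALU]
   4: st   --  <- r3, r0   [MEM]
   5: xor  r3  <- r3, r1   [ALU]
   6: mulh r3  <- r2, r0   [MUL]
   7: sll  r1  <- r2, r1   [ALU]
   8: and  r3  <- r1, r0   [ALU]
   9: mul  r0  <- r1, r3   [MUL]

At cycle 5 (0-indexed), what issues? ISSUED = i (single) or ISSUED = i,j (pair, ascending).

ISSUED = 8

t=0 i0:sub.ALU ; RAW r0
t=1 i1:bne.BR ; no-port BR/MEM
t=2 i2/i3:st.MEM+sub.ALU ; pair
t=3 i4/i5:st.MEM+xor.ALU ; pair
t=4 i6/i7:mulh.MUL+sll.ALU ; pair
t=5 i8:and.ALU ; RAW r3
t=6 i9:mul.MUL ; tail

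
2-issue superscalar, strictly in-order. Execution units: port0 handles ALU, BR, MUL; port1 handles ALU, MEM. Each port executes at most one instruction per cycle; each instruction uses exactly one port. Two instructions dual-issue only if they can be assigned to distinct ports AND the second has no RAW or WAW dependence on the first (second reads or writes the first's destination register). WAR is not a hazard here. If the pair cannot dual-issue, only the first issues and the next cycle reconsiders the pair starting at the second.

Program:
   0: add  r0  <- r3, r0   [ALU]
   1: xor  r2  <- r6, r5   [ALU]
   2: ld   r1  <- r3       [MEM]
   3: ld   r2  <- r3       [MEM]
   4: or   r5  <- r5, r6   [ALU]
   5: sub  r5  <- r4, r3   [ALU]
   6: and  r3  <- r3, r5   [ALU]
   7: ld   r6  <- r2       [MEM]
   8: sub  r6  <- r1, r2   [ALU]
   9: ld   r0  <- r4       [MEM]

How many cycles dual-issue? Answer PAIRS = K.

#0 head=0: add xor i0&i1 pair
#1 head=2: ld i2 no-port MEM/MEM
#2 head=3: ld or i3&i4 pair
#3 head=5: sub i5 RAW r5
#4 head=6: and ld i6&i7 pair
#5 head=8: sub ld i8&i9 pair

PAIRS = 4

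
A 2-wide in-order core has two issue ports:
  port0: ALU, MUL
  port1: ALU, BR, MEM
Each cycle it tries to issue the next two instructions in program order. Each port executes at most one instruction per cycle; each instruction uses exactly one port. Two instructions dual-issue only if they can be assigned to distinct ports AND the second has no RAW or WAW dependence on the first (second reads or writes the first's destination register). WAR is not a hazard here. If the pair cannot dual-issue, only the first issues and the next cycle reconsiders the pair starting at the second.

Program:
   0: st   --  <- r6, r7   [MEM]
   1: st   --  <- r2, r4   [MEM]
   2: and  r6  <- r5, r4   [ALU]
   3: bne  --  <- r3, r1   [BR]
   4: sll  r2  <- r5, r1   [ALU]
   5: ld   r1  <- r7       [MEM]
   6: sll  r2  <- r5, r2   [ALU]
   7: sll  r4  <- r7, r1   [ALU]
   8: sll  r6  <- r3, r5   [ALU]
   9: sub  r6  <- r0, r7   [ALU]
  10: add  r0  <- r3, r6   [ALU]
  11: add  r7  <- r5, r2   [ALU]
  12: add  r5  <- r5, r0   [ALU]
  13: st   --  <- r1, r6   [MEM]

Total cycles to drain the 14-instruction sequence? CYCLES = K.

CYCLES = 8

0. st @i0  | no-port MEM/MEM
1. st/and @i1+i2  | 2-wide
2. bne/sll @i3+i4  | 2-wide
3. ld/sll @i5+i6  | 2-wide
4. sll/sll @i7+i8  | 2-wide
5. sub @i9  | RAW r6
6. add/add @i10+i11  | 2-wide
7. add/st @i12+i13  | 2-wide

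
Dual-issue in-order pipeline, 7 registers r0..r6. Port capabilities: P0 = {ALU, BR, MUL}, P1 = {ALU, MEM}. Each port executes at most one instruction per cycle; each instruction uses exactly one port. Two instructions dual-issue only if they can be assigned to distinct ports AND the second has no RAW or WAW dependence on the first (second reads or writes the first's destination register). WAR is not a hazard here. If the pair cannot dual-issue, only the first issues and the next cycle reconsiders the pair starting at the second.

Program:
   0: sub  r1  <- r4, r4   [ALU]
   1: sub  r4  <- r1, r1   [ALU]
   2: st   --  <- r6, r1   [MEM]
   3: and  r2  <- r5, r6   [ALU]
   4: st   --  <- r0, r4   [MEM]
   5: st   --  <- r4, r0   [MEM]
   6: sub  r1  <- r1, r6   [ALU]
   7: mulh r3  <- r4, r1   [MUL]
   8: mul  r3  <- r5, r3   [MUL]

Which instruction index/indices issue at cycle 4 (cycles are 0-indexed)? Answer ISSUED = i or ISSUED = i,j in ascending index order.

[0] i0  sub.ALU  -- RAW r1
[1] i1+i2  sub.ALU/st.MEM  -- 2-wide
[2] i3+i4  and.ALU/st.MEM  -- 2-wide
[3] i5+i6  st.MEM/sub.ALU  -- 2-wide
[4] i7  mulh.MUL  -- no-port MUL/MUL
[5] i8  mul.MUL  -- tail

ISSUED = 7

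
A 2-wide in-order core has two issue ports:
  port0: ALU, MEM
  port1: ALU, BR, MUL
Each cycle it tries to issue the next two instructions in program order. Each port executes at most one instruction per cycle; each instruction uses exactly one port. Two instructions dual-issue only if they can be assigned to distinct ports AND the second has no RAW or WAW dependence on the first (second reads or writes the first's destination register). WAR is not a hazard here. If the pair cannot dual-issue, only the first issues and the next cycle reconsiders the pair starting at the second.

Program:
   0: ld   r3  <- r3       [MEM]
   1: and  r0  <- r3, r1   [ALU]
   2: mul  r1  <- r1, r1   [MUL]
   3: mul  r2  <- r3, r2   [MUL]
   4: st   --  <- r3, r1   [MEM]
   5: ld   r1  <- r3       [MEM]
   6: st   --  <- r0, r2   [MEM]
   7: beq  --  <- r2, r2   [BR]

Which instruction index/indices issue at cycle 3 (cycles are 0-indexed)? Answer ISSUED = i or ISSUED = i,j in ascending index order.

ISSUED = 5

t=0 i0:ld ; RAW r3
t=1 i1,i2:and;mul ; dual
t=2 i3,i4:mul;st ; dual
t=3 i5:ld ; no-port MEM/MEM
t=4 i6,i7:st;beq ; dual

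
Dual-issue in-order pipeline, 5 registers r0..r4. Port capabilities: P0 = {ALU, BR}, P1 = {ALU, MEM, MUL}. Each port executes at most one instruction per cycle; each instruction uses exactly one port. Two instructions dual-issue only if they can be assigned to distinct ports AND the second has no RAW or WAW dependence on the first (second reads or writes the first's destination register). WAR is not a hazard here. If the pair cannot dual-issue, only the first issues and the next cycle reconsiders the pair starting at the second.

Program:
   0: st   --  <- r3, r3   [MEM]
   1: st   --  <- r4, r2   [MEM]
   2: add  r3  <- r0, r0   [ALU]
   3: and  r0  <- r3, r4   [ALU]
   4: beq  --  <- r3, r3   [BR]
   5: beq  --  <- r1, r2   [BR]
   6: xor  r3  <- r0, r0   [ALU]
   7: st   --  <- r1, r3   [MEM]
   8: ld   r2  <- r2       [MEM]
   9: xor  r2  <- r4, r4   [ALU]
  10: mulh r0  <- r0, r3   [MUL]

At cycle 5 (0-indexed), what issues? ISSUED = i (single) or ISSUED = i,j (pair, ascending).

0. st.MEM @i0  | no-port MEM/MEM
1. st.MEM add.ALU @i1/i2  | pair
2. and.ALU beq.BR @i3/i4  | pair
3. beq.BR xor.ALU @i5/i6  | pair
4. st.MEM @i7  | no-port MEM/MEM
5. ld.MEM @i8  | WAW r2
6. xor.ALU mulh.MUL @i9/i10  | pair

ISSUED = 8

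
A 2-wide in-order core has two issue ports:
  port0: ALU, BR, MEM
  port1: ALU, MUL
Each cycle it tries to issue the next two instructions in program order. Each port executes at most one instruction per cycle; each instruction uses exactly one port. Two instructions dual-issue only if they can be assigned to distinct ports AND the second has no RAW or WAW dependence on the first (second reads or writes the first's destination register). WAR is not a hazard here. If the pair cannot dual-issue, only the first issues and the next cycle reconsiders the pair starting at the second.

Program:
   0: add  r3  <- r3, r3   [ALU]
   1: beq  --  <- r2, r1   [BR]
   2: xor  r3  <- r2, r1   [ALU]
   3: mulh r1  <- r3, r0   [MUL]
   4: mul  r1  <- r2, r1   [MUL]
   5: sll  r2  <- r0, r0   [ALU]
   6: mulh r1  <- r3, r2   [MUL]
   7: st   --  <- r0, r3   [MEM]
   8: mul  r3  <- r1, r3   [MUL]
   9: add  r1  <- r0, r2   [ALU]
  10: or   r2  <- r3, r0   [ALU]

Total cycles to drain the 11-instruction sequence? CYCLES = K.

  cy0 -> i0+i1 (add beq) 2-wide
  cy1 -> i2 (xor) RAW r3
  cy2 -> i3 (mulh) no-port MUL/MUL
  cy3 -> i4+i5 (mul sll) 2-wide
  cy4 -> i6+i7 (mulh st) 2-wide
  cy5 -> i8+i9 (mul add) 2-wide
  cy6 -> i10 (or) tail

CYCLES = 7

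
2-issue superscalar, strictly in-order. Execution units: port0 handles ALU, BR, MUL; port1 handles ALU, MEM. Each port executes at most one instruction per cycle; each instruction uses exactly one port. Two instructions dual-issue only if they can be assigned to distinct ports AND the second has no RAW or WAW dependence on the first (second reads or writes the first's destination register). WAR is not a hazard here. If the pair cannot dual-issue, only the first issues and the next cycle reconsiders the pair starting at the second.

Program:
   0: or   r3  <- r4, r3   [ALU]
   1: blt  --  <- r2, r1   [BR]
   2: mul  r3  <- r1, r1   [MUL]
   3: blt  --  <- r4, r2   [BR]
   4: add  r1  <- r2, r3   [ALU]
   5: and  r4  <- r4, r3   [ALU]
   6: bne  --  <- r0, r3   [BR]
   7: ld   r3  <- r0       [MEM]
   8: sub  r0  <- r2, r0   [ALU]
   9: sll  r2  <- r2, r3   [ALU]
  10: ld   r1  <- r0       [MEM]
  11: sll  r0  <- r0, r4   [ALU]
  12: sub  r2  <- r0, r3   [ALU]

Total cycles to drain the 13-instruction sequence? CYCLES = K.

CYCLES = 8

#0 head=0: or.ALU;blt.BR i0+i1 2-wide
#1 head=2: mul.MUL i2 no-port MUL/BR
#2 head=3: blt.BR;add.ALU i3+i4 2-wide
#3 head=5: and.ALU;bne.BR i5+i6 2-wide
#4 head=7: ld.MEM;sub.ALU i7+i8 2-wide
#5 head=9: sll.ALU;ld.MEM i9+i10 2-wide
#6 head=11: sll.ALU i11 RAW r0
#7 head=12: sub.ALU i12 tail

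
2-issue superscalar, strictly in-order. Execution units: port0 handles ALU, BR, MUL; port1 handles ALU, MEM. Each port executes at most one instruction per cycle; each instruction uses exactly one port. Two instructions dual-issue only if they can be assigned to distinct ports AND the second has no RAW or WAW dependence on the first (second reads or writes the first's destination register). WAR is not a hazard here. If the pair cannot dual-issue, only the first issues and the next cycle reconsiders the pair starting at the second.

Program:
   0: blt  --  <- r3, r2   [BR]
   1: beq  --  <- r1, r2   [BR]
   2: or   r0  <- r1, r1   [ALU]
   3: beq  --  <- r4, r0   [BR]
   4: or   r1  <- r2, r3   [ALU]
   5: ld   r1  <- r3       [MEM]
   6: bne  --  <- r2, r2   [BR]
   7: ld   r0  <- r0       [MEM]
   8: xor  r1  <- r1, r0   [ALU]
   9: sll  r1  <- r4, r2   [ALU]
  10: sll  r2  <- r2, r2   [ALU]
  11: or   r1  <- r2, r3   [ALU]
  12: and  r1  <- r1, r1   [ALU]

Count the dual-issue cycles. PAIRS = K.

  cy0 -> i0 (blt) no-port BR/BR
  cy1 -> i1+i2 (beq or) pair
  cy2 -> i3+i4 (beq or) pair
  cy3 -> i5+i6 (ld bne) pair
  cy4 -> i7 (ld) RAW r0
  cy5 -> i8 (xor) WAW r1
  cy6 -> i9+i10 (sll sll) pair
  cy7 -> i11 (or) RAW+WAW r1
  cy8 -> i12 (and) tail

PAIRS = 4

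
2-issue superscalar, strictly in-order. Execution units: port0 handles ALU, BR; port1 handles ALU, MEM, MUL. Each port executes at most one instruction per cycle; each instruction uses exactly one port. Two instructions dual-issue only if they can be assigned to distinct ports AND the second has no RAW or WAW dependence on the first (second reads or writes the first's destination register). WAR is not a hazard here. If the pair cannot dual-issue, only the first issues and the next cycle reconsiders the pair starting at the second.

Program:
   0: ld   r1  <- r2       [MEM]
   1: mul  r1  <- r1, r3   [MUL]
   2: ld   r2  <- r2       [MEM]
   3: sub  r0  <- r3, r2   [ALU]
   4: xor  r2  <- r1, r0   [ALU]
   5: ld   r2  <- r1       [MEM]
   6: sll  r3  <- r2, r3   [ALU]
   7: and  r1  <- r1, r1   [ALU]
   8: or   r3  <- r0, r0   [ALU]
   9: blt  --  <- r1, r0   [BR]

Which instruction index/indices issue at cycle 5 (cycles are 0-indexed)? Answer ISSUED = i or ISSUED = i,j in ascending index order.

  cy0 -> i0 (ld.MEM) no-port MEM/MUL
  cy1 -> i1 (mul.MUL) no-port MUL/MEM
  cy2 -> i2 (ld.MEM) RAW r2
  cy3 -> i3 (sub.ALU) RAW r0
  cy4 -> i4 (xor.ALU) WAW r2
  cy5 -> i5 (ld.MEM) RAW r2
  cy6 -> i6+i7 (sll.ALU+and.ALU) dual
  cy7 -> i8+i9 (or.ALU+blt.BR) dual

ISSUED = 5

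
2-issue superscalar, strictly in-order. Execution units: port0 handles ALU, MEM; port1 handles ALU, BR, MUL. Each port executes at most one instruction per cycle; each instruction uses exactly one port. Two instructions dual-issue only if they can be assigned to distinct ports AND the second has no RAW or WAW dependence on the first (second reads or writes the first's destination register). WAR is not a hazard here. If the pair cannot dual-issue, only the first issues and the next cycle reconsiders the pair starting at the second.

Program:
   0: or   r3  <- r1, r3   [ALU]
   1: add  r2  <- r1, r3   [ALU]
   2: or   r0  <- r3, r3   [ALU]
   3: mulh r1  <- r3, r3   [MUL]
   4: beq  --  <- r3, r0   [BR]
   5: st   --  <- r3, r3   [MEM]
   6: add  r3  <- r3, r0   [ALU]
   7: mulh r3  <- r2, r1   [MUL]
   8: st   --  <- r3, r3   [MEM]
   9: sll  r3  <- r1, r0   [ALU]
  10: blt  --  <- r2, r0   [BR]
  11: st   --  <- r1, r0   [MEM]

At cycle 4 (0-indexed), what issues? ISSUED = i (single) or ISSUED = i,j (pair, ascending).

0. or @i0  | RAW r3
1. add;or @i1/i2  | 2-wide
2. mulh @i3  | no-port MUL/BR
3. beq;st @i4/i5  | 2-wide
4. add @i6  | WAW r3
5. mulh @i7  | RAW r3
6. st;sll @i8/i9  | 2-wide
7. blt;st @i10/i11  | 2-wide

ISSUED = 6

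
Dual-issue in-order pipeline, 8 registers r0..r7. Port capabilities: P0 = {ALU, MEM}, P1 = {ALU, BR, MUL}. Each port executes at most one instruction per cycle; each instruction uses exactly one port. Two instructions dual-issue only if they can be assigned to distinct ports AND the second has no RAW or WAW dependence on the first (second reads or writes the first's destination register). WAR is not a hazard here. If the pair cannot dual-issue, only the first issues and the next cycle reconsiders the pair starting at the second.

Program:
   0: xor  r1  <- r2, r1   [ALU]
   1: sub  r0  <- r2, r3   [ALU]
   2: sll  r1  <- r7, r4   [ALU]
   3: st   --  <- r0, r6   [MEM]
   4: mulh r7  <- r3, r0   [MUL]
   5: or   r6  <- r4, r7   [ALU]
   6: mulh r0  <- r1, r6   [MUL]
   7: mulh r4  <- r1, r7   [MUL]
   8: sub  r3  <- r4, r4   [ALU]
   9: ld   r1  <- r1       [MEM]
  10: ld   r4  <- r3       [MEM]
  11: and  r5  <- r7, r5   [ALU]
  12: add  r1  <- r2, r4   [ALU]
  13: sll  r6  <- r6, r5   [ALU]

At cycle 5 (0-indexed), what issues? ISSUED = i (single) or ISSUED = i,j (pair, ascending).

ISSUED = 7

c0: i0+i1 xor/sub  2-wide
c1: i2+i3 sll/st  2-wide
c2: i4 mulh  RAW r7
c3: i5 or  RAW r6
c4: i6 mulh  no-port MUL/MUL
c5: i7 mulh  RAW r4
c6: i8+i9 sub/ld  2-wide
c7: i10+i11 ld/and  2-wide
c8: i12+i13 add/sll  2-wide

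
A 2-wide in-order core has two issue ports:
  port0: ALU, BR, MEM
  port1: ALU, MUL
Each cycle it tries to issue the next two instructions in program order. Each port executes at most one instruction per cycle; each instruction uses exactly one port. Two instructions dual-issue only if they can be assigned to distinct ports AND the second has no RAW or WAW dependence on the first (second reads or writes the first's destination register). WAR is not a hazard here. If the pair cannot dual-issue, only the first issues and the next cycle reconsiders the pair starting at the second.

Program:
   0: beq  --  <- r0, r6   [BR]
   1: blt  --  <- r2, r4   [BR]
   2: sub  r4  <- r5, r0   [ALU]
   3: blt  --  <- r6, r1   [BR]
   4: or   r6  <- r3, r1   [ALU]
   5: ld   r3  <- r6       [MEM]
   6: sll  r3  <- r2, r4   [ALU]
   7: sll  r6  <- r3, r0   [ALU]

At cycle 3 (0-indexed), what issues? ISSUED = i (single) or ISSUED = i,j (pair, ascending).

0. beq.BR @i0  | no-port BR/BR
1. blt.BR/sub.ALU @i1/i2  | dual
2. blt.BR/or.ALU @i3/i4  | dual
3. ld.MEM @i5  | WAW r3
4. sll.ALU @i6  | RAW r3
5. sll.ALU @i7  | tail

ISSUED = 5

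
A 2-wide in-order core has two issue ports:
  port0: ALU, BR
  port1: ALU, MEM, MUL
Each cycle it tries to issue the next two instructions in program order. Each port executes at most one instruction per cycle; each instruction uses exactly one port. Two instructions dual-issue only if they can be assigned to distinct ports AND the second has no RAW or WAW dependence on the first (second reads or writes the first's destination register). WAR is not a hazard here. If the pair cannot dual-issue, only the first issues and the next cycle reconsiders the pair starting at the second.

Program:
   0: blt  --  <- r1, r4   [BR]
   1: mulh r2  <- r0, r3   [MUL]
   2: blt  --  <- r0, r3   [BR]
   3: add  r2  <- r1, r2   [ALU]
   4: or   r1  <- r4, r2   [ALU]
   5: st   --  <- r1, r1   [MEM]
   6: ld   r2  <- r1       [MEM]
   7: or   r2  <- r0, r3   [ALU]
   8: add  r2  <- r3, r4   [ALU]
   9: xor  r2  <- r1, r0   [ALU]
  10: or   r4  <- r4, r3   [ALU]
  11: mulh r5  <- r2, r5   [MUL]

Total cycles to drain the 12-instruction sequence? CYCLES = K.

CYCLES = 9

0. blt+mulh @i0,i1  | dual
1. blt+add @i2,i3  | dual
2. or @i4  | RAW r1
3. st @i5  | no-port MEM/MEM
4. ld @i6  | WAW r2
5. or @i7  | WAW r2
6. add @i8  | WAW r2
7. xor+or @i9,i10  | dual
8. mulh @i11  | tail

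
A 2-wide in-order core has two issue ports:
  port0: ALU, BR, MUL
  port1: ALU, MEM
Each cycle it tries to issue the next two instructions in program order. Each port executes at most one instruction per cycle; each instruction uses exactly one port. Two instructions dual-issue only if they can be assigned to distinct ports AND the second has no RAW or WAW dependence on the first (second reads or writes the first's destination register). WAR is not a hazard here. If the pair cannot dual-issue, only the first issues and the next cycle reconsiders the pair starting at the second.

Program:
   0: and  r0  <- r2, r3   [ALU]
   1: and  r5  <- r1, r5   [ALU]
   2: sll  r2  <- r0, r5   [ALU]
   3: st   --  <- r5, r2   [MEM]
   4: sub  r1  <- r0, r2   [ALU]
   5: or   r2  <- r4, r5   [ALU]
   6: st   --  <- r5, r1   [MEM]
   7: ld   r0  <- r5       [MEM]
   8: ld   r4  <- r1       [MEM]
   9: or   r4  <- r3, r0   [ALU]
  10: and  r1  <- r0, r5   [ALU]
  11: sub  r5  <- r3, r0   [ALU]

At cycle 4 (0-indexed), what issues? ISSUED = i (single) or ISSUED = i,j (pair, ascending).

ISSUED = 7

  cy0 -> i0+i1 (and+and) dual
  cy1 -> i2 (sll) RAW r2
  cy2 -> i3+i4 (st+sub) dual
  cy3 -> i5+i6 (or+st) dual
  cy4 -> i7 (ld) no-port MEM/MEM
  cy5 -> i8 (ld) WAW r4
  cy6 -> i9+i10 (or+and) dual
  cy7 -> i11 (sub) tail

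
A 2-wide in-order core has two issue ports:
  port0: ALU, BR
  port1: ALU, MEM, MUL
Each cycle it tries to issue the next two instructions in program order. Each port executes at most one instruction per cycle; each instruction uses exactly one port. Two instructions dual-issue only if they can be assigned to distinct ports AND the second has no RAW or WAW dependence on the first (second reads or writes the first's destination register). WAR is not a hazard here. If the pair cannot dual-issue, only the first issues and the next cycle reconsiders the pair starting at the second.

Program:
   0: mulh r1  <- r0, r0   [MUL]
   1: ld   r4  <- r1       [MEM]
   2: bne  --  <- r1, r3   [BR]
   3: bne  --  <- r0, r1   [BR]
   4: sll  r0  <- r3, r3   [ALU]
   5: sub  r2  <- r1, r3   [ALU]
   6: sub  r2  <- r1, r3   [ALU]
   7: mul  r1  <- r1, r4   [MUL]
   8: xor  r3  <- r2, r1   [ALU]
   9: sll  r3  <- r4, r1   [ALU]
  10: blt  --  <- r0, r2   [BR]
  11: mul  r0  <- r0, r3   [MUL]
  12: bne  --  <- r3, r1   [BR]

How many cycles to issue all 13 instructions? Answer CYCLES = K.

[0] i0  mulh.MUL  -- no-port MUL/MEM
[1] i1+i2  ld.MEM;bne.BR  -- pair
[2] i3+i4  bne.BR;sll.ALU  -- pair
[3] i5  sub.ALU  -- WAW r2
[4] i6+i7  sub.ALU;mul.MUL  -- pair
[5] i8  xor.ALU  -- WAW r3
[6] i9+i10  sll.ALU;blt.BR  -- pair
[7] i11+i12  mul.MUL;bne.BR  -- pair

CYCLES = 8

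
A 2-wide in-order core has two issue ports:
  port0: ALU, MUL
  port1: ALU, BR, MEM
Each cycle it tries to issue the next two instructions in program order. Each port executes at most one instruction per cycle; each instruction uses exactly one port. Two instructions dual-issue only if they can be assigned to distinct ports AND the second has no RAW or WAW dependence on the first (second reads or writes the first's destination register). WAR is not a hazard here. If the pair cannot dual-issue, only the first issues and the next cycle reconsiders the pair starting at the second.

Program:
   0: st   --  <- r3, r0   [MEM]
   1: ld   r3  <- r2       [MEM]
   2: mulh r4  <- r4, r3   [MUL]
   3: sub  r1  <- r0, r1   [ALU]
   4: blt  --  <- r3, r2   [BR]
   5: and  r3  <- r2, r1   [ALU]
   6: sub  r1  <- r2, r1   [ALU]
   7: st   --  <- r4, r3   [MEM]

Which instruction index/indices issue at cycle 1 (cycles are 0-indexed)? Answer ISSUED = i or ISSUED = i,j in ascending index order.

ISSUED = 1

0. st.MEM @i0  | no-port MEM/MEM
1. ld.MEM @i1  | RAW r3
2. mulh.MUL sub.ALU @i2,i3  | dual
3. blt.BR and.ALU @i4,i5  | dual
4. sub.ALU st.MEM @i6,i7  | dual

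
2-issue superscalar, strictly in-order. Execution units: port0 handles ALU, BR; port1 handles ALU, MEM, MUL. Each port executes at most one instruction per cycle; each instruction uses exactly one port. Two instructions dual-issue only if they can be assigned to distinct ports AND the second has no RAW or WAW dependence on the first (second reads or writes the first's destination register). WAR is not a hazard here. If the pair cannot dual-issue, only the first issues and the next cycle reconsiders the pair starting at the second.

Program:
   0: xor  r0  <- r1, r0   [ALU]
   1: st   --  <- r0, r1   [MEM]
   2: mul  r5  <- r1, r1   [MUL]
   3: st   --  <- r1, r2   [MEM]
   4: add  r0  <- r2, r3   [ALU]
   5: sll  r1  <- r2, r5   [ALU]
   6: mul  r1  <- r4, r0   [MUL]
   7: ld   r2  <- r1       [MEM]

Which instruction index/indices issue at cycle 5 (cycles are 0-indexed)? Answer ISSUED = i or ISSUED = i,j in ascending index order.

ISSUED = 6

0. xor @i0  | RAW r0
1. st @i1  | no-port MEM/MUL
2. mul @i2  | no-port MUL/MEM
3. st add @i3,i4  | 2-wide
4. sll @i5  | WAW r1
5. mul @i6  | no-port MUL/MEM
6. ld @i7  | tail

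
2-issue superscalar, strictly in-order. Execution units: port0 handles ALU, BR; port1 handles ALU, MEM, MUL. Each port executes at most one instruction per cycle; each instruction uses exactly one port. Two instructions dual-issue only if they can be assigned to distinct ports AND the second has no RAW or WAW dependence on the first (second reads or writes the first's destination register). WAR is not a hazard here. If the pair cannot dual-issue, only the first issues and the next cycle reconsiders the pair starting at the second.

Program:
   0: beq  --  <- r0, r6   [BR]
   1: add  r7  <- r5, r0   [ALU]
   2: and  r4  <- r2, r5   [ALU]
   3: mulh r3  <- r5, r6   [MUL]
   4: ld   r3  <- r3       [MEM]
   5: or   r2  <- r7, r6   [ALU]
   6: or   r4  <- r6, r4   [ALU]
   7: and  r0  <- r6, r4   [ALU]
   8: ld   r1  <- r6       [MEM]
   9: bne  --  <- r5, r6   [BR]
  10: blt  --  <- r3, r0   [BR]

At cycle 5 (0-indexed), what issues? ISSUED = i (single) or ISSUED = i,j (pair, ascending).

ISSUED = 9

#0 head=0: beq.BR;add.ALU i0,i1 dual
#1 head=2: and.ALU;mulh.MUL i2,i3 dual
#2 head=4: ld.MEM;or.ALU i4,i5 dual
#3 head=6: or.ALU i6 RAW r4
#4 head=7: and.ALU;ld.MEM i7,i8 dual
#5 head=9: bne.BR i9 no-port BR/BR
#6 head=10: blt.BR i10 tail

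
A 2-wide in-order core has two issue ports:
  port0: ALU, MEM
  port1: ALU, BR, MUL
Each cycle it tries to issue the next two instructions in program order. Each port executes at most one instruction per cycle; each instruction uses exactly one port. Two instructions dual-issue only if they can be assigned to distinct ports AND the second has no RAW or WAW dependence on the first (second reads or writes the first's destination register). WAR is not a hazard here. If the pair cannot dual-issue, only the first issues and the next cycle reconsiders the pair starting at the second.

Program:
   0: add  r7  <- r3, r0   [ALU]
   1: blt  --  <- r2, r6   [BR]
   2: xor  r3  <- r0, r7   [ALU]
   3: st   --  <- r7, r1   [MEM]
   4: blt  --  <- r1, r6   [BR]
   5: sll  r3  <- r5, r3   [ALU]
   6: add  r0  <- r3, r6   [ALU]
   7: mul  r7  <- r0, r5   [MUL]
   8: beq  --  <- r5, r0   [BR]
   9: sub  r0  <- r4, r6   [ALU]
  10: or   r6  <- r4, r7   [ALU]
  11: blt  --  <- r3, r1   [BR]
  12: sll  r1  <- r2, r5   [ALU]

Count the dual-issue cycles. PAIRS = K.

c0: i0/i1 add.ALU/blt.BR  2-wide
c1: i2/i3 xor.ALU/st.MEM  2-wide
c2: i4/i5 blt.BR/sll.ALU  2-wide
c3: i6 add.ALU  RAW r0
c4: i7 mul.MUL  no-port MUL/BR
c5: i8/i9 beq.BR/sub.ALU  2-wide
c6: i10/i11 or.ALU/blt.BR  2-wide
c7: i12 sll.ALU  tail

PAIRS = 5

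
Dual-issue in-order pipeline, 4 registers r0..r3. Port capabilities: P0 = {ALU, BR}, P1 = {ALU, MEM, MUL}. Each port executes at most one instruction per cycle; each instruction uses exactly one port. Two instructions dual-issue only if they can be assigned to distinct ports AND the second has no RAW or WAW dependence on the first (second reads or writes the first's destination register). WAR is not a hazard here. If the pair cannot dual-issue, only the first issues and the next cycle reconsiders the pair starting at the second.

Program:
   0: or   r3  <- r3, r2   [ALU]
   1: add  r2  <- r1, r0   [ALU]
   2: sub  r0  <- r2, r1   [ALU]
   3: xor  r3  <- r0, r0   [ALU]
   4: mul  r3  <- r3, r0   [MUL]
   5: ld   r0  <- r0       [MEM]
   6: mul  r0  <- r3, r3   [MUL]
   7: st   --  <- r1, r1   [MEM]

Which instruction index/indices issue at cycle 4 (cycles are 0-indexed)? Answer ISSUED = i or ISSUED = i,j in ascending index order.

ISSUED = 5

c0: i0+i1 or.ALU add.ALU  2-wide
c1: i2 sub.ALU  RAW r0
c2: i3 xor.ALU  RAW+WAW r3
c3: i4 mul.MUL  no-port MUL/MEM
c4: i5 ld.MEM  no-port MEM/MUL
c5: i6 mul.MUL  no-port MUL/MEM
c6: i7 st.MEM  tail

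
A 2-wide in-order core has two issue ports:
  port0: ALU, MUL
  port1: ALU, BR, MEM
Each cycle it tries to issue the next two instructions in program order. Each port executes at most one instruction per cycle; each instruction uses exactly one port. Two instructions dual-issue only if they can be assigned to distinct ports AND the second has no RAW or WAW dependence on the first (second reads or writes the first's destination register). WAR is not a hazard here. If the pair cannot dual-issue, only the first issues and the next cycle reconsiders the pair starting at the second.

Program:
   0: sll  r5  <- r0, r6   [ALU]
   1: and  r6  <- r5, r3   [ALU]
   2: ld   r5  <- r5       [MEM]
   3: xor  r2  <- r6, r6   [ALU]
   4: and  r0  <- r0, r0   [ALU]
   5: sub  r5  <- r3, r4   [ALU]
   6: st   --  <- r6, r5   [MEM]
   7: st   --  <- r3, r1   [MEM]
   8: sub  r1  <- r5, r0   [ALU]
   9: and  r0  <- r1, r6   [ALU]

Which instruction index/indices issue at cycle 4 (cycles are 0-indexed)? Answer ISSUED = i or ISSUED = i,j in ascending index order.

0. sll.ALU @i0  | RAW r5
1. and.ALU ld.MEM @i1,i2  | dual
2. xor.ALU and.ALU @i3,i4  | dual
3. sub.ALU @i5  | RAW r5
4. st.MEM @i6  | no-port MEM/MEM
5. st.MEM sub.ALU @i7,i8  | dual
6. and.ALU @i9  | tail

ISSUED = 6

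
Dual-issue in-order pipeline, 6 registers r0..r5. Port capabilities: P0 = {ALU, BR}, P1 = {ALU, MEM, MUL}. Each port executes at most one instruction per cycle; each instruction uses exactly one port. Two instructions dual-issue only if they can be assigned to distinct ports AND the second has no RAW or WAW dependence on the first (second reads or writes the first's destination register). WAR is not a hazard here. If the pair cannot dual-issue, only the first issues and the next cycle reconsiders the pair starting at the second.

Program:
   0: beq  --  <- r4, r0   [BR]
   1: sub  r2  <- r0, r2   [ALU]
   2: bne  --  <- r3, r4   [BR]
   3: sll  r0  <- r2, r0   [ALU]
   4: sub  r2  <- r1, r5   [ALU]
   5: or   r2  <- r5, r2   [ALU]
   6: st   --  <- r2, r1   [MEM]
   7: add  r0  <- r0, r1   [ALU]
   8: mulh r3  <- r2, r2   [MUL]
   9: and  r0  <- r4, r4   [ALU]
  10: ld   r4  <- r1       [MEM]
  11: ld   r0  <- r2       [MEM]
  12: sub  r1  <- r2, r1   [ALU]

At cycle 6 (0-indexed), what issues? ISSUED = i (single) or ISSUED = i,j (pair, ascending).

#0 head=0: beq.BR/sub.ALU i0/i1 2-wide
#1 head=2: bne.BR/sll.ALU i2/i3 2-wide
#2 head=4: sub.ALU i4 RAW+WAW r2
#3 head=5: or.ALU i5 RAW r2
#4 head=6: st.MEM/add.ALU i6/i7 2-wide
#5 head=8: mulh.MUL/and.ALU i8/i9 2-wide
#6 head=10: ld.MEM i10 no-port MEM/MEM
#7 head=11: ld.MEM/sub.ALU i11/i12 2-wide

ISSUED = 10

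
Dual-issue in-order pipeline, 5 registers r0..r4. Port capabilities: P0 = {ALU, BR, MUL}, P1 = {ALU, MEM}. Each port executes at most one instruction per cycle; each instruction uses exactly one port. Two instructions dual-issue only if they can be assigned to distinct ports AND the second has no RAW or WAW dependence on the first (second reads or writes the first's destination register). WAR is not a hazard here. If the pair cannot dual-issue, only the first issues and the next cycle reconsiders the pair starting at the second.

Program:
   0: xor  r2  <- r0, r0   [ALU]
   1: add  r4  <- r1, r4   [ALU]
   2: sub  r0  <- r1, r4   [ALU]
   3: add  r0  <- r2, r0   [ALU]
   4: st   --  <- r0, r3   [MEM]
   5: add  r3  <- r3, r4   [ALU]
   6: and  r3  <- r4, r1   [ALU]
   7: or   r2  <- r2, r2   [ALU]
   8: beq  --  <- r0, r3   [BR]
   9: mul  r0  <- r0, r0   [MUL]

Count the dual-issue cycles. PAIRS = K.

0. xor.ALU/add.ALU @i0,i1  | 2-wide
1. sub.ALU @i2  | RAW+WAW r0
2. add.ALU @i3  | RAW r0
3. st.MEM/add.ALU @i4,i5  | 2-wide
4. and.ALU/or.ALU @i6,i7  | 2-wide
5. beq.BR @i8  | no-port BR/MUL
6. mul.MUL @i9  | tail

PAIRS = 3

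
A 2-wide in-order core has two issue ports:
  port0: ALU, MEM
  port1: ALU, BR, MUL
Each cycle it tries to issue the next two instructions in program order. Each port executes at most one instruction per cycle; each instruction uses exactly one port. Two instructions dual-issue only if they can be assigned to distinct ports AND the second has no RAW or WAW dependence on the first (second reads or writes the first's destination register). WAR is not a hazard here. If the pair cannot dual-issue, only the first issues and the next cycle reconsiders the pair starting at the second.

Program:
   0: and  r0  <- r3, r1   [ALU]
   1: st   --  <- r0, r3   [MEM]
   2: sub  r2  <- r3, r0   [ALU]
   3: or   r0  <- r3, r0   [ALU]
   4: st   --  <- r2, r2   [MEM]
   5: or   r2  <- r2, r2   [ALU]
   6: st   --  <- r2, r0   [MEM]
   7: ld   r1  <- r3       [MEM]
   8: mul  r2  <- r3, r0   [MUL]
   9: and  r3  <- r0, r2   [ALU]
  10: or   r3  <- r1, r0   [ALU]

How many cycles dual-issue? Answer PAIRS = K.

PAIRS = 3

t=0 i0:and.ALU ; RAW r0
t=1 i1&i2:st.MEM+sub.ALU ; dual
t=2 i3&i4:or.ALU+st.MEM ; dual
t=3 i5:or.ALU ; RAW r2
t=4 i6:st.MEM ; no-port MEM/MEM
t=5 i7&i8:ld.MEM+mul.MUL ; dual
t=6 i9:and.ALU ; WAW r3
t=7 i10:or.ALU ; tail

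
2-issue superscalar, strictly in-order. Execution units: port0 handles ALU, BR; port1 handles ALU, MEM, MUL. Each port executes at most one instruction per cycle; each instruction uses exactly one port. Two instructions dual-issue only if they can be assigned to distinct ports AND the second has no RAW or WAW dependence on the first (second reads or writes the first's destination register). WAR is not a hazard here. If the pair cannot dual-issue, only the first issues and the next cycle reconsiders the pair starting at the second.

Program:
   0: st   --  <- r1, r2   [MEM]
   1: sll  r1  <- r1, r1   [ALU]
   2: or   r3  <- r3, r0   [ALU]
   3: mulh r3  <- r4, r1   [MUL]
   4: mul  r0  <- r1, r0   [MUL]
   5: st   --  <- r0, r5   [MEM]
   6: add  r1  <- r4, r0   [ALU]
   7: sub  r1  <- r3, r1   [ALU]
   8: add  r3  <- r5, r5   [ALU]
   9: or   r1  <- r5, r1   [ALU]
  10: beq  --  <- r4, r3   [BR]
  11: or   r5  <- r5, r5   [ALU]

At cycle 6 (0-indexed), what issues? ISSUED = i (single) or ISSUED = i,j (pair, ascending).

t=0 i0/i1:st+sll ; 2-wide
t=1 i2:or ; WAW r3
t=2 i3:mulh ; no-port MUL/MUL
t=3 i4:mul ; no-port MUL/MEM
t=4 i5/i6:st+add ; 2-wide
t=5 i7/i8:sub+add ; 2-wide
t=6 i9/i10:or+beq ; 2-wide
t=7 i11:or ; tail

ISSUED = 9,10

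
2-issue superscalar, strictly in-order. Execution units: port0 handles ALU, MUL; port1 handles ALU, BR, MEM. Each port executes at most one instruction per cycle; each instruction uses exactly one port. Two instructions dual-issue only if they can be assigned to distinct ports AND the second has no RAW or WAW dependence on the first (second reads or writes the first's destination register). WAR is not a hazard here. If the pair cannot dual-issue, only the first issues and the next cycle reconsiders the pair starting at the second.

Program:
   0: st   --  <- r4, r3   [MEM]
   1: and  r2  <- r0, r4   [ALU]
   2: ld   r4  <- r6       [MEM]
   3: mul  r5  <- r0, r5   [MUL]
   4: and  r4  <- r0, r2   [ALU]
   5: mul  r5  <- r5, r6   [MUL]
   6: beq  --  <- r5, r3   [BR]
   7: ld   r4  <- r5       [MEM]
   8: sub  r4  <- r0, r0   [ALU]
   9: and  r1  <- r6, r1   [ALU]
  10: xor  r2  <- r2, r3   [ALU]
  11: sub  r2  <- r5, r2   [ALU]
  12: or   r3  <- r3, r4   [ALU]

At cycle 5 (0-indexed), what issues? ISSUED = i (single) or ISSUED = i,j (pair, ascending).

ISSUED = 8,9

0. st/and @i0+i1  | pair
1. ld/mul @i2+i3  | pair
2. and/mul @i4+i5  | pair
3. beq @i6  | no-port BR/MEM
4. ld @i7  | WAW r4
5. sub/and @i8+i9  | pair
6. xor @i10  | RAW+WAW r2
7. sub/or @i11+i12  | pair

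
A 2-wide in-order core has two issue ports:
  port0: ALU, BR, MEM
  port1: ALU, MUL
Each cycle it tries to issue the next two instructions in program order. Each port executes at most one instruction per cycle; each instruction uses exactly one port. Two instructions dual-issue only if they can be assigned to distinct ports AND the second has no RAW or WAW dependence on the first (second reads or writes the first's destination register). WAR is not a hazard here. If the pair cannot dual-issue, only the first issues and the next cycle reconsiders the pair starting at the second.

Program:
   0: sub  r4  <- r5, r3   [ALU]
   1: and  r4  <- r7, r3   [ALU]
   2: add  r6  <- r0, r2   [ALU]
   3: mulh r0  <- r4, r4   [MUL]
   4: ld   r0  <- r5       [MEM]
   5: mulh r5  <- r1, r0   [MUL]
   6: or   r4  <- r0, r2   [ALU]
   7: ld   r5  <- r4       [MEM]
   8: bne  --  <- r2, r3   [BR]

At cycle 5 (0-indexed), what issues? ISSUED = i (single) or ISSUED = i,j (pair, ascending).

ISSUED = 7

t=0 i0:sub.ALU ; WAW r4
t=1 i1,i2:and.ALU/add.ALU ; dual
t=2 i3:mulh.MUL ; WAW r0
t=3 i4:ld.MEM ; RAW r0
t=4 i5,i6:mulh.MUL/or.ALU ; dual
t=5 i7:ld.MEM ; no-port MEM/BR
t=6 i8:bne.BR ; tail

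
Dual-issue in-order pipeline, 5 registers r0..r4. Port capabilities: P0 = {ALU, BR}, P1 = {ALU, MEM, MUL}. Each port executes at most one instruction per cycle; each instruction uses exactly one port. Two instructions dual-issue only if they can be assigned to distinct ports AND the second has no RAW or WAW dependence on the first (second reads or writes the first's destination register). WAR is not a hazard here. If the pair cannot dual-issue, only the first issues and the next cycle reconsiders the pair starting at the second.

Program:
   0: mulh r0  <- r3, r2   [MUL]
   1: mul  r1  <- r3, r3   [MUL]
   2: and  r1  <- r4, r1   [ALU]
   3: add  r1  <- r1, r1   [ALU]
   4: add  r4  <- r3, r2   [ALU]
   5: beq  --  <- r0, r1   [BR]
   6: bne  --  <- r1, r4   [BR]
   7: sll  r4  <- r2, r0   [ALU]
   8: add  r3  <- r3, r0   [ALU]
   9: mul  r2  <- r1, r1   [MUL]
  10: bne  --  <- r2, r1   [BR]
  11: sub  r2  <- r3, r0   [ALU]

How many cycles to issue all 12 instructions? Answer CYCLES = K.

CYCLES = 8

  cy0 -> i0 (mulh.MUL) no-port MUL/MUL
  cy1 -> i1 (mul.MUL) RAW+WAW r1
  cy2 -> i2 (and.ALU) RAW+WAW r1
  cy3 -> i3+i4 (add.ALU/add.ALU) 2-wide
  cy4 -> i5 (beq.BR) no-port BR/BR
  cy5 -> i6+i7 (bne.BR/sll.ALU) 2-wide
  cy6 -> i8+i9 (add.ALU/mul.MUL) 2-wide
  cy7 -> i10+i11 (bne.BR/sub.ALU) 2-wide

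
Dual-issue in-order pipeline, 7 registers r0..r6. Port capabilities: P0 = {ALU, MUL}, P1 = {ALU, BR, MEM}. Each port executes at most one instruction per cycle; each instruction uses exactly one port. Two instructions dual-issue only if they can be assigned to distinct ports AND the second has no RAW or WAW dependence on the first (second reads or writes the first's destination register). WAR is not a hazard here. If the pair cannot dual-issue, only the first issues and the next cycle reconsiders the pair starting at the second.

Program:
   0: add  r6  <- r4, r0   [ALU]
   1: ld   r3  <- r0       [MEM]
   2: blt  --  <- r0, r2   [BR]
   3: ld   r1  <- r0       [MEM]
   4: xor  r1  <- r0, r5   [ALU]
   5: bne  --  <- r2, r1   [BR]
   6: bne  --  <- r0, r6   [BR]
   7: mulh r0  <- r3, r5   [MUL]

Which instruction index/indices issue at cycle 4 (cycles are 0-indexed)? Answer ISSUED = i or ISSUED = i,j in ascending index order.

0. add ld @i0/i1  | dual
1. blt @i2  | no-port BR/MEM
2. ld @i3  | WAW r1
3. xor @i4  | RAW r1
4. bne @i5  | no-port BR/BR
5. bne mulh @i6/i7  | dual

ISSUED = 5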